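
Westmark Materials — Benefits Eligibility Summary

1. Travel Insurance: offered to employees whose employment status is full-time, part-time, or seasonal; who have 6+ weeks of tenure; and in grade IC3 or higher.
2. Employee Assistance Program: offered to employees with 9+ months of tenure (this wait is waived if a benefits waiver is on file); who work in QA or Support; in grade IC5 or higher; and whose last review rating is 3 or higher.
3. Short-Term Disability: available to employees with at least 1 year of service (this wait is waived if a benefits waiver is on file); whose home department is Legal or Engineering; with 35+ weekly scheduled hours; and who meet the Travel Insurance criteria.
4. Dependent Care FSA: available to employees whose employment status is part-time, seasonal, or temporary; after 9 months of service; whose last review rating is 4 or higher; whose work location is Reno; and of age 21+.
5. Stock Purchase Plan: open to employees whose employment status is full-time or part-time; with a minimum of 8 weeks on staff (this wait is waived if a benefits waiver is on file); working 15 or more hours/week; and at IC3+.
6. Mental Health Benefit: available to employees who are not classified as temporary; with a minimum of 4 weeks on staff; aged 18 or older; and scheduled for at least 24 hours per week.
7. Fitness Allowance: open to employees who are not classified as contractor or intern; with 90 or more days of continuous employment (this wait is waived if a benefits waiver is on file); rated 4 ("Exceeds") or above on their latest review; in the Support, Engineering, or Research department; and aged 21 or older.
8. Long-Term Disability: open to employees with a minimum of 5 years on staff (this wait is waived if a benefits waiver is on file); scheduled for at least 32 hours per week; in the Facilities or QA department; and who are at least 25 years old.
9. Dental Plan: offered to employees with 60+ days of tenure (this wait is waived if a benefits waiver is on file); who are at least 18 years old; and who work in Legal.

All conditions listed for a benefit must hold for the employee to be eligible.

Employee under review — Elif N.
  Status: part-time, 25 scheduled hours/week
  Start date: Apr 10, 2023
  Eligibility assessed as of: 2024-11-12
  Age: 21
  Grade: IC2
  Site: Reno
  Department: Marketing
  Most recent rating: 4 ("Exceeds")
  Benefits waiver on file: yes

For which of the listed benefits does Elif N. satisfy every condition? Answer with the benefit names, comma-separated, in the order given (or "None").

Dependent Care FSA, Mental Health Benefit

Service from Apr 10, 2023 to 2024-11-12: 582 days.
Travel Insurance — status part-time ✓; service 582 days ≥ 6 weeks (≈42 days) ✓; grade IC2 < IC3 ✗ → not eligible.
Employee Assistance Program — benefits waiver on file ✓; dept Marketing ✗ → not eligible.
Short-Term Disability — benefits waiver on file ✓; dept Marketing ✗ → not eligible.
Dependent Care FSA — status part-time ✓; service 582 days ≥ 9 months (≈270 days) ✓; rating 4 ≥ 4 ✓; site Reno ✓; age 21 ≥ 21 ✓ → eligible.
Stock Purchase Plan — status part-time ✓; benefits waiver on file ✓; 25 hrs/wk ≥ 15 ✓; grade IC2 < IC3 ✗ → not eligible.
Mental Health Benefit — status part-time ✓ (not excluded); service 582 days ≥ 4 weeks (≈28 days) ✓; age 21 ≥ 18 ✓; 25 hrs/wk ≥ 24 ✓ → eligible.
Fitness Allowance — status part-time ✓ (not excluded); benefits waiver on file ✓; rating 4 ≥ 4 ✓; dept Marketing ✗ → not eligible.
Long-Term Disability — benefits waiver on file ✓; 25 hrs/wk < 32 ✗ → not eligible.
Dental Plan — benefits waiver on file ✓; age 21 ≥ 18 ✓; dept Marketing ✗ → not eligible.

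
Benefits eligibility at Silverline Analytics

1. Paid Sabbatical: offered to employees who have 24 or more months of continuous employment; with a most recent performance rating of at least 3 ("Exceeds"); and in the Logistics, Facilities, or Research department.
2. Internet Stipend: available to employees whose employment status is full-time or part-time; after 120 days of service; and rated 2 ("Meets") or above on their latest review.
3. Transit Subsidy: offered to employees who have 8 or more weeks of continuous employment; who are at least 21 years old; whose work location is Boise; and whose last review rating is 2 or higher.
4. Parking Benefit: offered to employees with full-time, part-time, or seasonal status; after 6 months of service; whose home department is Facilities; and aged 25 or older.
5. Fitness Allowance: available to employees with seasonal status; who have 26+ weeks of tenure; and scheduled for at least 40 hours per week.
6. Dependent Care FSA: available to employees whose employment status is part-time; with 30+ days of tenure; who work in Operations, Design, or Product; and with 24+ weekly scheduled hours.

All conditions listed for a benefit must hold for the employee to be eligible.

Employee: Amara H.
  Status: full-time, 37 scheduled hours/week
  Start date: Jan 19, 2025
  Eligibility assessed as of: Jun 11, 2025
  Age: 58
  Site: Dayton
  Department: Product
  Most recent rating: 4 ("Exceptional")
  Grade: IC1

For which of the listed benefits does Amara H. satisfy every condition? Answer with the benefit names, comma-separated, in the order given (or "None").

Internet Stipend

Service from Jan 19, 2025 to Jun 11, 2025: 143 days.
Paid Sabbatical — service 143 days < 24 months (≈720 days) ✗ → not eligible.
Internet Stipend — status full-time ✓; service 143 days ≥ 120 days ✓; rating 4 ≥ 2 ✓ → eligible.
Transit Subsidy — service 143 days ≥ 8 weeks (≈56 days) ✓; age 58 ≥ 21 ✓; site Dayton ✗ (not Boise) → not eligible.
Parking Benefit — status full-time ✓; service 143 days < 6 months (≈180 days) ✗ → not eligible.
Fitness Allowance — status full-time ✗ (requires seasonal) → not eligible.
Dependent Care FSA — status full-time ✗ (requires part-time) → not eligible.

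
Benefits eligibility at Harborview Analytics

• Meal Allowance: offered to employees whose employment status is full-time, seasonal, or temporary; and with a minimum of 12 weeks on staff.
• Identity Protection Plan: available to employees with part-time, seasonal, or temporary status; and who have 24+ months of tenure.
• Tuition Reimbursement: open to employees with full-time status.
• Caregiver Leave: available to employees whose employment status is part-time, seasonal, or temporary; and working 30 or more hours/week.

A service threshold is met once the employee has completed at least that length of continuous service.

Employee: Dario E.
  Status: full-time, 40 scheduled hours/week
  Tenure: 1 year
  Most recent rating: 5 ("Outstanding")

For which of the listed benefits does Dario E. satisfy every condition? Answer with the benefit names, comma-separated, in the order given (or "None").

Meal Allowance — status full-time ✓; service 1 year ≥ 12 weeks (≈84 days) ✓ → eligible.
Identity Protection Plan — status full-time ✗ (requires part-time, seasonal, or temporary) → not eligible.
Tuition Reimbursement — status full-time ✓ → eligible.
Caregiver Leave — status full-time ✗ (requires part-time, seasonal, or temporary) → not eligible.

Meal Allowance, Tuition Reimbursement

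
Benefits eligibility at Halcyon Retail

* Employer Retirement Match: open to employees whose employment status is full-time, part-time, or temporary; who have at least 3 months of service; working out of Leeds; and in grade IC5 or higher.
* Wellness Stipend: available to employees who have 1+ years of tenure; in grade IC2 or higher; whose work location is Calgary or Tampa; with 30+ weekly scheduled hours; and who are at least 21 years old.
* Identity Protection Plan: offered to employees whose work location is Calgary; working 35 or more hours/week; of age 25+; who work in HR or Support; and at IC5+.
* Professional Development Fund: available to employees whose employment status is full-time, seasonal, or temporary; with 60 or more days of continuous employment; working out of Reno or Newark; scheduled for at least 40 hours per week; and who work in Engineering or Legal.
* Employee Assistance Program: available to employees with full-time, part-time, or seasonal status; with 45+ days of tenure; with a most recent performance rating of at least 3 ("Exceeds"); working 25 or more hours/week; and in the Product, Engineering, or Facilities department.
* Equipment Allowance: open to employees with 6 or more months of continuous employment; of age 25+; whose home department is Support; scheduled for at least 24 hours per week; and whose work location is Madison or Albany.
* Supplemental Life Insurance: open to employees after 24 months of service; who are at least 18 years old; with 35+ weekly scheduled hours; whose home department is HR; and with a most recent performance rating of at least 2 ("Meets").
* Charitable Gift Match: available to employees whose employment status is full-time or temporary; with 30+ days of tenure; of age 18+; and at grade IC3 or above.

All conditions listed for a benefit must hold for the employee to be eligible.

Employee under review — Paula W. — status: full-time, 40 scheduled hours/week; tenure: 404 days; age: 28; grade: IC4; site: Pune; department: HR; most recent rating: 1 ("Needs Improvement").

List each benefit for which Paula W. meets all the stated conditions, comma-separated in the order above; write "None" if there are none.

Charitable Gift Match

Employer Retirement Match — status full-time ✓; service 404 days ≥ 3 months (≈90 days) ✓; site Pune ✗ (not Leeds) → not eligible.
Wellness Stipend — service 404 days ≥ 1 year (≈365 days) ✓; grade IC4 ≥ IC2 ✓; site Pune ✗ (not Calgary or Tampa) → not eligible.
Identity Protection Plan — site Pune ✗ (not Calgary) → not eligible.
Professional Development Fund — status full-time ✓; service 404 days ≥ 60 days ✓; site Pune ✗ (not Reno or Newark) → not eligible.
Employee Assistance Program — status full-time ✓; service 404 days ≥ 45 days ✓; rating 1 < 3 ✗ → not eligible.
Equipment Allowance — service 404 days ≥ 6 months (≈180 days) ✓; age 28 ≥ 25 ✓; dept HR ✗ → not eligible.
Supplemental Life Insurance — service 404 days < 24 months (≈720 days) ✗ → not eligible.
Charitable Gift Match — status full-time ✓; service 404 days ≥ 30 days ✓; age 28 ≥ 18 ✓; grade IC4 ≥ IC3 ✓ → eligible.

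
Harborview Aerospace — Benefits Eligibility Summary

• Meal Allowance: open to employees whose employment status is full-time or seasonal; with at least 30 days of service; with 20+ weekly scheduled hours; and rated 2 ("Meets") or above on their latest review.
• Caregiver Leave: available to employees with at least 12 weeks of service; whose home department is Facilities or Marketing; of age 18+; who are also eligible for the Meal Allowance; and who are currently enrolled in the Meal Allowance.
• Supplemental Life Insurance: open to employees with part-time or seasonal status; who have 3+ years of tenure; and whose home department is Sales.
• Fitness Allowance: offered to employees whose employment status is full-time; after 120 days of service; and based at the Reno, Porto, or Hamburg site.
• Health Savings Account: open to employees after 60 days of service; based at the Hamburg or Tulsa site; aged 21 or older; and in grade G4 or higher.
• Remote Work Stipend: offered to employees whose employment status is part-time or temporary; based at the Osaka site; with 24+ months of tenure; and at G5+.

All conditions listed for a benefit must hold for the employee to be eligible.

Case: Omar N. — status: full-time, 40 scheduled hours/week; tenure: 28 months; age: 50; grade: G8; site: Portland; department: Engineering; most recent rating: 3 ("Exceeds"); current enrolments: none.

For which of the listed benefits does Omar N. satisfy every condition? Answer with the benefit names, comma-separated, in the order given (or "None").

Meal Allowance

Meal Allowance — status full-time ✓; service 28 months ≥ 30 days ✓; 40 hrs/wk ≥ 20 ✓; rating 3 ≥ 2 ✓ → eligible.
Caregiver Leave — service 28 months ≥ 12 weeks (≈84 days) ✓; dept Engineering ✗ → not eligible.
Supplemental Life Insurance — status full-time ✗ (requires part-time or seasonal) → not eligible.
Fitness Allowance — status full-time ✓; service 28 months ≥ 120 days ✓; site Portland ✗ (not Reno, Porto, or Hamburg) → not eligible.
Health Savings Account — service 28 months ≥ 60 days ✓; site Portland ✗ (not Hamburg or Tulsa) → not eligible.
Remote Work Stipend — status full-time ✗ (requires part-time or temporary) → not eligible.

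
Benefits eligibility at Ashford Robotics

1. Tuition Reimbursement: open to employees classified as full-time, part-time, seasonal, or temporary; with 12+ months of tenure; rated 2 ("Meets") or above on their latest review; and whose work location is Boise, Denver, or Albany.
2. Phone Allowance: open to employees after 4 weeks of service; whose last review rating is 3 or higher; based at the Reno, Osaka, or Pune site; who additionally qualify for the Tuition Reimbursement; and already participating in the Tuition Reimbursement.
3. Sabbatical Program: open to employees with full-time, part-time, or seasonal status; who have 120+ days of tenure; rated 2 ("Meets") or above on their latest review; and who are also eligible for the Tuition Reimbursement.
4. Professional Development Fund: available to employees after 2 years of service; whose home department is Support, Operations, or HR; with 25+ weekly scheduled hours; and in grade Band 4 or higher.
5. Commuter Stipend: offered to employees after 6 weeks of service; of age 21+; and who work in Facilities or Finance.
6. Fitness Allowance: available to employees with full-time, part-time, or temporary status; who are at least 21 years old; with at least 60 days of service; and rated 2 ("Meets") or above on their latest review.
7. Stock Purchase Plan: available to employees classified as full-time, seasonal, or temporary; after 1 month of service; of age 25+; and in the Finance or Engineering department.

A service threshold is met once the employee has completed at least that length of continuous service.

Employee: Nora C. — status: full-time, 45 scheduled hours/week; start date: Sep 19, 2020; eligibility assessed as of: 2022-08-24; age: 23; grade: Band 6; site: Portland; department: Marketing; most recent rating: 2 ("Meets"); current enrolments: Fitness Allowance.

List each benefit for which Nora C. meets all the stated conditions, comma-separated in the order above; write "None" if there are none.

Fitness Allowance

Service from Sep 19, 2020 to 2022-08-24: 704 days.
Tuition Reimbursement — status full-time ✓; service 704 days ≥ 12 months (≈360 days) ✓; rating 2 ≥ 2 ✓; site Portland ✗ (not Boise, Denver, or Albany) → not eligible.
Phone Allowance — service 704 days ≥ 4 weeks (≈28 days) ✓; rating 2 < 3 ✗ → not eligible.
Sabbatical Program — status full-time ✓; service 704 days ≥ 120 days ✓; rating 2 ≥ 2 ✓; not eligible for Tuition Reimbursement ✗ → not eligible.
Professional Development Fund — service 704 days < 2 years (≈730 days) ✗ → not eligible.
Commuter Stipend — service 704 days ≥ 6 weeks (≈42 days) ✓; age 23 ≥ 21 ✓; dept Marketing ✗ → not eligible.
Fitness Allowance — status full-time ✓; age 23 ≥ 21 ✓; service 704 days ≥ 60 days ✓; rating 2 ≥ 2 ✓ → eligible.
Stock Purchase Plan — status full-time ✓; service 704 days ≥ 1 month (≈30 days) ✓; age 23 < 25 ✗ → not eligible.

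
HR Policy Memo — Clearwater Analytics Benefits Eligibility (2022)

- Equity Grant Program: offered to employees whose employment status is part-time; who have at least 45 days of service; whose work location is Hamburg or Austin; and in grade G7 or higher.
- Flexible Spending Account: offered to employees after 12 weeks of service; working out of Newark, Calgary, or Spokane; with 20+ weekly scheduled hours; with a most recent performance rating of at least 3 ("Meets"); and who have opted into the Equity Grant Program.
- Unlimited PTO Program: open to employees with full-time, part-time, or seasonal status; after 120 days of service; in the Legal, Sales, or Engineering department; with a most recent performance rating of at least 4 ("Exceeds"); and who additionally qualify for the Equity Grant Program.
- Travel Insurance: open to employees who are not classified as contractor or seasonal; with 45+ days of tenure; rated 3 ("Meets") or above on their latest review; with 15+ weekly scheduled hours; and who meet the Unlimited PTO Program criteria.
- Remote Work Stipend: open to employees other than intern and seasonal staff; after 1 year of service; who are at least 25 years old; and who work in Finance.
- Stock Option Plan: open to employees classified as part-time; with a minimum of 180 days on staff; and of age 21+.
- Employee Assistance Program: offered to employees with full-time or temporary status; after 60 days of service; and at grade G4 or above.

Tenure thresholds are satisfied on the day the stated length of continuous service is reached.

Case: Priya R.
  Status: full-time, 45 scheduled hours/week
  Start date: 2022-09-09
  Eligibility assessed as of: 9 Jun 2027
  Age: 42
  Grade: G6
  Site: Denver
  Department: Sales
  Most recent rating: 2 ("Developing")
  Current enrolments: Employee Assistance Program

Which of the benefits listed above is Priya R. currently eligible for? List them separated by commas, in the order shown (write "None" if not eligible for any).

Employee Assistance Program

Service from 2022-09-09 to 9 Jun 2027: 1734 days.
Equity Grant Program — status full-time ✗ (requires part-time) → not eligible.
Flexible Spending Account — service 1734 days ≥ 12 weeks (≈84 days) ✓; site Denver ✗ (not Newark, Calgary, or Spokane) → not eligible.
Unlimited PTO Program — status full-time ✓; service 1734 days ≥ 120 days ✓; dept Sales ✓; rating 2 < 4 ✗ → not eligible.
Travel Insurance — status full-time ✓ (not excluded); service 1734 days ≥ 45 days ✓; rating 2 < 3 ✗ → not eligible.
Remote Work Stipend — status full-time ✓ (not excluded); service 1734 days ≥ 1 year (≈365 days) ✓; age 42 ≥ 25 ✓; dept Sales ✗ → not eligible.
Stock Option Plan — status full-time ✗ (requires part-time) → not eligible.
Employee Assistance Program — status full-time ✓; service 1734 days ≥ 60 days ✓; grade G6 ≥ G4 ✓ → eligible.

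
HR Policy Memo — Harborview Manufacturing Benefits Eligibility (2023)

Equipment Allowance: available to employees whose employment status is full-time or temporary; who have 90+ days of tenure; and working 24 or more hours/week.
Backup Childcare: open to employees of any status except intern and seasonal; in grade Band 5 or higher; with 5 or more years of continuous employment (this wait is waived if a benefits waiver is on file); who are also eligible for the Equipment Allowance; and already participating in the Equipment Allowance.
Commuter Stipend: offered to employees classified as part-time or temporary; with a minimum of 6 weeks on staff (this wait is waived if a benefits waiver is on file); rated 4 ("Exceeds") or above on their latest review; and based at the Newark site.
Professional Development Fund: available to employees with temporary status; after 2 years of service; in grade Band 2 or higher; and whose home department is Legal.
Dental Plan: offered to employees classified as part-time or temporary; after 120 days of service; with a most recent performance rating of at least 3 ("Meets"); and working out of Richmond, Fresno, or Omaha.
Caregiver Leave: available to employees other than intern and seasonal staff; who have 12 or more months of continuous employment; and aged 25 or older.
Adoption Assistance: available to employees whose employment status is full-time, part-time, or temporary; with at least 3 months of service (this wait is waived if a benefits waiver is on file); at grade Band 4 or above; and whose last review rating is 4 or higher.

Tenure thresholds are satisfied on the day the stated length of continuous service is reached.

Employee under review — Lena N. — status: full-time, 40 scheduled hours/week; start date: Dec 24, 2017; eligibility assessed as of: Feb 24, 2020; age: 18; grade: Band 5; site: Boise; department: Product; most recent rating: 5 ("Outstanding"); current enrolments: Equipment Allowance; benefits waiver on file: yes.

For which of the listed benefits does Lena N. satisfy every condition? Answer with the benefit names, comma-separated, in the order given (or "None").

Equipment Allowance, Backup Childcare, Adoption Assistance

Service from Dec 24, 2017 to Feb 24, 2020: 792 days.
Equipment Allowance — status full-time ✓; service 792 days ≥ 90 days ✓; 40 hrs/wk ≥ 24 ✓ → eligible.
Backup Childcare — status full-time ✓ (not excluded); grade Band 5 ≥ Band 5 ✓; benefits waiver on file ✓; eligible for Equipment Allowance ✓; enrolled in Equipment Allowance ✓ → eligible.
Commuter Stipend — status full-time ✗ (requires part-time or temporary) → not eligible.
Professional Development Fund — status full-time ✗ (requires temporary) → not eligible.
Dental Plan — status full-time ✗ (requires part-time or temporary) → not eligible.
Caregiver Leave — status full-time ✓ (not excluded); service 792 days ≥ 12 months (≈360 days) ✓; age 18 < 25 ✗ → not eligible.
Adoption Assistance — status full-time ✓; benefits waiver on file ✓; grade Band 5 ≥ Band 4 ✓; rating 5 ≥ 4 ✓ → eligible.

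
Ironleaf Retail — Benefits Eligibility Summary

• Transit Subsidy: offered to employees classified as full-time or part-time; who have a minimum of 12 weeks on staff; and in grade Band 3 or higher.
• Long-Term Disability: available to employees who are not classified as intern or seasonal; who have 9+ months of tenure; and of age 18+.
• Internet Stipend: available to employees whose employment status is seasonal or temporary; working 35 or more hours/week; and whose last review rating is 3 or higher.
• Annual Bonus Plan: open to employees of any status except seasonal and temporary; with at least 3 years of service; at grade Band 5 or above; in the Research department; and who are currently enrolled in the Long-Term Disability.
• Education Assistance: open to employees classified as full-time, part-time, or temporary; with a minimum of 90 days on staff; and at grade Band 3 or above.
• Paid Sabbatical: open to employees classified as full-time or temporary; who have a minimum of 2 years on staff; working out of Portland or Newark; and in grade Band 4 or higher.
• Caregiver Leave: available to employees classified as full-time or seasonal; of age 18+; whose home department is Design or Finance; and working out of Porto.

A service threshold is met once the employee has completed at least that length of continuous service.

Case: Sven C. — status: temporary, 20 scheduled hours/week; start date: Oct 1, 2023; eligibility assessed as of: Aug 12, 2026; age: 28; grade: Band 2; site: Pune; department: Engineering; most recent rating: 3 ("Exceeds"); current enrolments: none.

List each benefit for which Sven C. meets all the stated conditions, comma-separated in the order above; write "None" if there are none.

Service from Oct 1, 2023 to Aug 12, 2026: 1046 days.
Transit Subsidy — status temporary ✗ (requires full-time or part-time) → not eligible.
Long-Term Disability — status temporary ✓ (not excluded); service 1046 days ≥ 9 months (≈270 days) ✓; age 28 ≥ 18 ✓ → eligible.
Internet Stipend — status temporary ✓; 20 hrs/wk < 35 ✗ → not eligible.
Annual Bonus Plan — status temporary ✗ (excluded) → not eligible.
Education Assistance — status temporary ✓; service 1046 days ≥ 90 days ✓; grade Band 2 < Band 3 ✗ → not eligible.
Paid Sabbatical — status temporary ✓; service 1046 days ≥ 2 years (≈730 days) ✓; site Pune ✗ (not Portland or Newark) → not eligible.
Caregiver Leave — status temporary ✗ (requires full-time or seasonal) → not eligible.

Long-Term Disability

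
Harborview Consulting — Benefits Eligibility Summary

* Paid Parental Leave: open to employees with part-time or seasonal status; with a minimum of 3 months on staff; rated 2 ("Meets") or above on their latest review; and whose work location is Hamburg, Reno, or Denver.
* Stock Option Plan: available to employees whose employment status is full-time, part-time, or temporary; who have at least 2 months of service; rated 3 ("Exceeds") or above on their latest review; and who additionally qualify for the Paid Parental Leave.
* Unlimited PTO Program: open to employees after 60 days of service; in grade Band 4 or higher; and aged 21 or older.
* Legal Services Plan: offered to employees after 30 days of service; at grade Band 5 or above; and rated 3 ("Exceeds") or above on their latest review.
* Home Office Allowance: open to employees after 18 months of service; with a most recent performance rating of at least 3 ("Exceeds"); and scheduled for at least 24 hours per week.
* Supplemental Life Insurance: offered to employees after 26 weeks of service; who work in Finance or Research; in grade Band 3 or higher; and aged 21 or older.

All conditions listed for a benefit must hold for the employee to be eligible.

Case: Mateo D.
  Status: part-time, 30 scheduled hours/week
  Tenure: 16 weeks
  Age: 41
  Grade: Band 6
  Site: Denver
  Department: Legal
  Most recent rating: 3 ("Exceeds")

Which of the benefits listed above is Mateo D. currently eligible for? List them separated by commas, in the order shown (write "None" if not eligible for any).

Paid Parental Leave, Stock Option Plan, Unlimited PTO Program, Legal Services Plan

Paid Parental Leave — status part-time ✓; service 16 weeks ≥ 3 months (≈90 days) ✓; rating 3 ≥ 2 ✓; site Denver ✓ → eligible.
Stock Option Plan — status part-time ✓; service 16 weeks ≥ 2 months (≈60 days) ✓; rating 3 ≥ 3 ✓; eligible for Paid Parental Leave ✓ → eligible.
Unlimited PTO Program — service 16 weeks ≥ 60 days ✓; grade Band 6 ≥ Band 4 ✓; age 41 ≥ 21 ✓ → eligible.
Legal Services Plan — service 16 weeks ≥ 30 days ✓; grade Band 6 ≥ Band 5 ✓; rating 3 ≥ 3 ✓ → eligible.
Home Office Allowance — service 16 weeks < 18 months (≈540 days) ✗ → not eligible.
Supplemental Life Insurance — service 16 weeks < 26 weeks ✗ → not eligible.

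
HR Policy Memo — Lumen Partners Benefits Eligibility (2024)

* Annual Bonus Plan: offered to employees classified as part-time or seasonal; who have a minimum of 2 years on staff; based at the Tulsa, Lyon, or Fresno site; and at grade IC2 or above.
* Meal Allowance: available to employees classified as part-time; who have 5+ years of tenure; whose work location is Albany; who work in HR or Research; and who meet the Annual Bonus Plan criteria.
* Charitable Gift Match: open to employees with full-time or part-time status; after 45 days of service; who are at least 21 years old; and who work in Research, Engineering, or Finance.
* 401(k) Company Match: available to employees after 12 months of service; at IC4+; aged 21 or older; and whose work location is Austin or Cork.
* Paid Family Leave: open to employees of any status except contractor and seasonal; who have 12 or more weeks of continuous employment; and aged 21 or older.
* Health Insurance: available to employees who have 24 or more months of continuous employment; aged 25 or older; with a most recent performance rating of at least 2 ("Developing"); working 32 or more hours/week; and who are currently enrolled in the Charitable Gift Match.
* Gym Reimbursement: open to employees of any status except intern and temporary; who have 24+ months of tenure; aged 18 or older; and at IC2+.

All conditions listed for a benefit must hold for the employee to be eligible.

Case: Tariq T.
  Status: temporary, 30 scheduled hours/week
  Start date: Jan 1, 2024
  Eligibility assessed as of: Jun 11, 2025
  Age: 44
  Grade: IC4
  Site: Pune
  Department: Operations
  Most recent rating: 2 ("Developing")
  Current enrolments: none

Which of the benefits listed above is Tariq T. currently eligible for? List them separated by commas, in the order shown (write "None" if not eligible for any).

Paid Family Leave

Service from Jan 1, 2024 to Jun 11, 2025: 527 days.
Annual Bonus Plan — status temporary ✗ (requires part-time or seasonal) → not eligible.
Meal Allowance — status temporary ✗ (requires part-time) → not eligible.
Charitable Gift Match — status temporary ✗ (requires full-time or part-time) → not eligible.
401(k) Company Match — service 527 days ≥ 12 months (≈360 days) ✓; grade IC4 ≥ IC4 ✓; age 44 ≥ 21 ✓; site Pune ✗ (not Austin or Cork) → not eligible.
Paid Family Leave — status temporary ✓ (not excluded); service 527 days ≥ 12 weeks (≈84 days) ✓; age 44 ≥ 21 ✓ → eligible.
Health Insurance — service 527 days < 24 months (≈720 days) ✗ → not eligible.
Gym Reimbursement — status temporary ✗ (excluded) → not eligible.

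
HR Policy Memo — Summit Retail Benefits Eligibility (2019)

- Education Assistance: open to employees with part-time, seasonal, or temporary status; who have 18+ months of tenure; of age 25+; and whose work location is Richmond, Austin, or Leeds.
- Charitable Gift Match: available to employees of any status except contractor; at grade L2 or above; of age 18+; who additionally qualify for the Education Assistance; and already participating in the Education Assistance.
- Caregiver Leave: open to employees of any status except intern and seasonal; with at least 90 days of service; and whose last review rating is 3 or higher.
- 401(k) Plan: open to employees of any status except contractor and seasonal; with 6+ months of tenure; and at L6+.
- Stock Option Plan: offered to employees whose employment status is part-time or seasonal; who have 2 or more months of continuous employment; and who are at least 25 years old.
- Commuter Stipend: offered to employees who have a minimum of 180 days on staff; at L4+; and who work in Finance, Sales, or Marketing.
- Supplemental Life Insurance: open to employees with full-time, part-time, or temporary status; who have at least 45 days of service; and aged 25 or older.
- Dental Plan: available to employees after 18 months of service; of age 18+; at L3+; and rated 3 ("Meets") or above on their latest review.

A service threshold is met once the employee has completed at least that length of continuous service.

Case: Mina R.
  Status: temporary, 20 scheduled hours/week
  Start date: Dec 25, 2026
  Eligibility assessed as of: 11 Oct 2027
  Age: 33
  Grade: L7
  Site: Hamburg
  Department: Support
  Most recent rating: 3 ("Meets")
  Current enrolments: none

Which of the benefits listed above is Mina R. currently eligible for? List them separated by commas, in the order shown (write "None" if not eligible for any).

Service from Dec 25, 2026 to 11 Oct 2027: 290 days.
Education Assistance — status temporary ✓; service 290 days < 18 months (≈540 days) ✗ → not eligible.
Charitable Gift Match — status temporary ✓ (not excluded); grade L7 ≥ L2 ✓; age 33 ≥ 18 ✓; not eligible for Education Assistance ✗ → not eligible.
Caregiver Leave — status temporary ✓ (not excluded); service 290 days ≥ 90 days ✓; rating 3 ≥ 3 ✓ → eligible.
401(k) Plan — status temporary ✓ (not excluded); service 290 days ≥ 6 months (≈180 days) ✓; grade L7 ≥ L6 ✓ → eligible.
Stock Option Plan — status temporary ✗ (requires part-time or seasonal) → not eligible.
Commuter Stipend — service 290 days ≥ 180 days ✓; grade L7 ≥ L4 ✓; dept Support ✗ → not eligible.
Supplemental Life Insurance — status temporary ✓; service 290 days ≥ 45 days ✓; age 33 ≥ 25 ✓ → eligible.
Dental Plan — service 290 days < 18 months (≈540 days) ✗ → not eligible.

Caregiver Leave, 401(k) Plan, Supplemental Life Insurance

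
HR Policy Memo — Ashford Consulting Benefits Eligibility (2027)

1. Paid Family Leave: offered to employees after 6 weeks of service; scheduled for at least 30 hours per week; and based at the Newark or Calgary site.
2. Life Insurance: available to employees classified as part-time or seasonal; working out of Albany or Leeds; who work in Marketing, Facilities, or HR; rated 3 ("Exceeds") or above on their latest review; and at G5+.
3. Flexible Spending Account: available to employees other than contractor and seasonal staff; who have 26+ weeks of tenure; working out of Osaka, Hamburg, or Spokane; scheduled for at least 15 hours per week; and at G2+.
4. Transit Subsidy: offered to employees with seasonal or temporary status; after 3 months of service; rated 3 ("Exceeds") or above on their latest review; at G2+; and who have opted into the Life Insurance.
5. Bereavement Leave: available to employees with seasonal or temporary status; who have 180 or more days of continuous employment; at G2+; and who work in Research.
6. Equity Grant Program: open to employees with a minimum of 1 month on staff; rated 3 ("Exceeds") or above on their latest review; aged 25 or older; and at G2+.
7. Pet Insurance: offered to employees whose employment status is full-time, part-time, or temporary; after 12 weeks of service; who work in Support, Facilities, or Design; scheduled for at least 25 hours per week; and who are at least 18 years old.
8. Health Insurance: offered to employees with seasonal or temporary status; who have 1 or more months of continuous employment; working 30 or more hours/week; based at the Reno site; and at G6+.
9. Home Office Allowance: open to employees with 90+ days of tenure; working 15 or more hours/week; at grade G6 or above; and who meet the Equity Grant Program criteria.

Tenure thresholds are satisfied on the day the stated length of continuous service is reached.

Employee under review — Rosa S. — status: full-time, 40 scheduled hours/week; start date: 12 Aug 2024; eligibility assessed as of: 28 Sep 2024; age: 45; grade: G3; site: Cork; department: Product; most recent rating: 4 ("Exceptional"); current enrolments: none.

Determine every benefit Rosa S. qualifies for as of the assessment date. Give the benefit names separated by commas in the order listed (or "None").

Equity Grant Program

Service from 12 Aug 2024 to 28 Sep 2024: 47 days.
Paid Family Leave — service 47 days ≥ 6 weeks (≈42 days) ✓; 40 hrs/wk ≥ 30 ✓; site Cork ✗ (not Newark or Calgary) → not eligible.
Life Insurance — status full-time ✗ (requires part-time or seasonal) → not eligible.
Flexible Spending Account — status full-time ✓ (not excluded); service 47 days < 26 weeks (≈182 days) ✗ → not eligible.
Transit Subsidy — status full-time ✗ (requires seasonal or temporary) → not eligible.
Bereavement Leave — status full-time ✗ (requires seasonal or temporary) → not eligible.
Equity Grant Program — service 47 days ≥ 1 month (≈30 days) ✓; rating 4 ≥ 3 ✓; age 45 ≥ 25 ✓; grade G3 ≥ G2 ✓ → eligible.
Pet Insurance — status full-time ✓; service 47 days < 12 weeks (≈84 days) ✗ → not eligible.
Health Insurance — status full-time ✗ (requires seasonal or temporary) → not eligible.
Home Office Allowance — service 47 days < 90 days ✗ → not eligible.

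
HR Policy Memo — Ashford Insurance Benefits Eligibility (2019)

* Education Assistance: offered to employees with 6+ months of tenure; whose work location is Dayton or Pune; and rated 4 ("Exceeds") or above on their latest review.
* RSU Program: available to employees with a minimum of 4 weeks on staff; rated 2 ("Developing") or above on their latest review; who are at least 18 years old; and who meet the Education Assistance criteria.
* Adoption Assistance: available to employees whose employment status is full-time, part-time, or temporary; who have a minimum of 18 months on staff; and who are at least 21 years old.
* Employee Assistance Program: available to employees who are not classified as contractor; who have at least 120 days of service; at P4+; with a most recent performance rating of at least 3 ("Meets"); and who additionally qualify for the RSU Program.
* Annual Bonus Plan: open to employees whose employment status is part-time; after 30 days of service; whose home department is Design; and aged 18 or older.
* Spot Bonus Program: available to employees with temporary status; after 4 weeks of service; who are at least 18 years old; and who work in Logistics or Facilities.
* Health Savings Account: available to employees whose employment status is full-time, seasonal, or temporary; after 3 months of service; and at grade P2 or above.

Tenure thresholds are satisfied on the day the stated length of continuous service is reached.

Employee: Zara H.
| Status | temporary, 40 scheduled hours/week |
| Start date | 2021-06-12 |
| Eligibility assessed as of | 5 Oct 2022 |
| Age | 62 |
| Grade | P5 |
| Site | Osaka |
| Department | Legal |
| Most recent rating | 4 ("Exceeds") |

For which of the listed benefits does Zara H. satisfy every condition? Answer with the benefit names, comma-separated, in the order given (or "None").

Health Savings Account

Service from 2021-06-12 to 5 Oct 2022: 480 days.
Education Assistance — service 480 days ≥ 6 months (≈180 days) ✓; site Osaka ✗ (not Dayton or Pune) → not eligible.
RSU Program — service 480 days ≥ 4 weeks (≈28 days) ✓; rating 4 ≥ 2 ✓; age 62 ≥ 18 ✓; not eligible for Education Assistance ✗ → not eligible.
Adoption Assistance — status temporary ✓; service 480 days < 18 months (≈540 days) ✗ → not eligible.
Employee Assistance Program — status temporary ✓ (not excluded); service 480 days ≥ 120 days ✓; grade P5 ≥ P4 ✓; rating 4 ≥ 3 ✓; not eligible for RSU Program ✗ → not eligible.
Annual Bonus Plan — status temporary ✗ (requires part-time) → not eligible.
Spot Bonus Program — status temporary ✓; service 480 days ≥ 4 weeks (≈28 days) ✓; age 62 ≥ 18 ✓; dept Legal ✗ → not eligible.
Health Savings Account — status temporary ✓; service 480 days ≥ 3 months (≈90 days) ✓; grade P5 ≥ P2 ✓ → eligible.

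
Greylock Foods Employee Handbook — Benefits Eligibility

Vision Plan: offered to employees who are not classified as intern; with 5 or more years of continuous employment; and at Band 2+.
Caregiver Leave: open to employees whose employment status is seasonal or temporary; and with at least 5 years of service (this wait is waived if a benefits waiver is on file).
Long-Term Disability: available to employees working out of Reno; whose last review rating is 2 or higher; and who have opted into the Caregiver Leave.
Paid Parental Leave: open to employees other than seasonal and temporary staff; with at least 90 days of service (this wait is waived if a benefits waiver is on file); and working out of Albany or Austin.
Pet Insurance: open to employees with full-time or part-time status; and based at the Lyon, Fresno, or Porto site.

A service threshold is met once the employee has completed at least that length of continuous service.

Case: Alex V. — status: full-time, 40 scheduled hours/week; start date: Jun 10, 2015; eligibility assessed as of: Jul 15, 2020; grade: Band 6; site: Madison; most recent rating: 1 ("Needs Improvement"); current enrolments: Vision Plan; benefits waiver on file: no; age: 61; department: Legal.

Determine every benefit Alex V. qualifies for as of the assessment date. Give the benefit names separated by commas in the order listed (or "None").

Service from Jun 10, 2015 to Jul 15, 2020: 1862 days.
Vision Plan — status full-time ✓ (not excluded); service 1862 days ≥ 5 years (≈1825 days) ✓; grade Band 6 ≥ Band 2 ✓ → eligible.
Caregiver Leave — status full-time ✗ (requires seasonal or temporary) → not eligible.
Long-Term Disability — site Madison ✗ (not Reno) → not eligible.
Paid Parental Leave — status full-time ✓ (not excluded); no waiver, service 1862 days ≥ 90 days ✓; site Madison ✗ (not Albany or Austin) → not eligible.
Pet Insurance — status full-time ✓; site Madison ✗ (not Lyon, Fresno, or Porto) → not eligible.

Vision Plan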